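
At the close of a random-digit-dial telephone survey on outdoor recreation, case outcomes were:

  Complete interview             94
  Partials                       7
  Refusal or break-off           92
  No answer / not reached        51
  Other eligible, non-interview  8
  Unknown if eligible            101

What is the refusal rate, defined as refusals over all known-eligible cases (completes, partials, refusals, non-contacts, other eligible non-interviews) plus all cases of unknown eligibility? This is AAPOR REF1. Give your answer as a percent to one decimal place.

26.1%

Num = 92
Base = 94 + 7 + 92 + 51 + 8 + 101 = 353
REF1 = 92 / 353 = 0.2606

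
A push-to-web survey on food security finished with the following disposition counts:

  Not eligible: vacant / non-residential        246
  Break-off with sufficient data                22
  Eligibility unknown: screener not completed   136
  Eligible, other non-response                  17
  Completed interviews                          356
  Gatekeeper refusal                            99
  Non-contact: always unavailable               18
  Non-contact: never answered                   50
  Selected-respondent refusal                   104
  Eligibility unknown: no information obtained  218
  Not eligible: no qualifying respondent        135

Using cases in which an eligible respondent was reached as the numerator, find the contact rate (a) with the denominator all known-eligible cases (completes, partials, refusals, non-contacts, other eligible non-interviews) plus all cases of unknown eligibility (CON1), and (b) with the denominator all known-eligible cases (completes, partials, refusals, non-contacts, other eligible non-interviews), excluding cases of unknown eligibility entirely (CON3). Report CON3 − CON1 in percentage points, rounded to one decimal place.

31.2

Refused = 99 + 104 = 203
Non-contacts = 50 + 18 = 68
Eligibility not determined = 136 + 218 = 354
Ineligible = 135 + 246 = 381
Top: 356 + 22 + 203 + 17 = 598
Denom: 356 + 22 + 203 + 68 + 17 + 354 = 1020
CON1 = 598 / 1020 = 0.5863
Denom: 356 + 22 + 203 + 68 + 17 = 666
CON3 = 598 / 666 = 0.8979
Difference = 89.79 − 58.63 = 31.16 percentage points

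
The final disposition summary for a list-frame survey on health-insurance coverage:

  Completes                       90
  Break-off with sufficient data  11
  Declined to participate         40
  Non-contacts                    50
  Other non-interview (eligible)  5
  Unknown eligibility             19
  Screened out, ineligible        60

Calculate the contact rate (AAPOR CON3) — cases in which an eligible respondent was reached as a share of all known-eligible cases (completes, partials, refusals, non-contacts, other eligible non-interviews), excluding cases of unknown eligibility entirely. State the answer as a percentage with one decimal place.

Num: 90 + 11 + 40 + 5 = 146
Base: 90 + 11 + 40 + 50 + 5 = 196
CON3 = 146 / 196 = 0.7449

74.5%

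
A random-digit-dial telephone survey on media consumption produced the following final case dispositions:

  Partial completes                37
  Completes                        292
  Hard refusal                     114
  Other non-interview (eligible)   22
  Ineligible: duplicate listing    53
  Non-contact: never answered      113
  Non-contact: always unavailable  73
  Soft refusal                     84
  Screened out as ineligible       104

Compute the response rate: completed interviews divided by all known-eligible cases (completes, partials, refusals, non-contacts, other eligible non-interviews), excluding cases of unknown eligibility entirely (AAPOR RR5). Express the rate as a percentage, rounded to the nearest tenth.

39.7%

Refusal or break-off = 114 + 84 = 198
Non-contacts = 113 + 73 = 186
Not eligible = 104 + 53 = 157
Num = 292
Denom = 292 + 37 + 198 + 186 + 22 = 735
RR5 = 292 / 735 = 0.3973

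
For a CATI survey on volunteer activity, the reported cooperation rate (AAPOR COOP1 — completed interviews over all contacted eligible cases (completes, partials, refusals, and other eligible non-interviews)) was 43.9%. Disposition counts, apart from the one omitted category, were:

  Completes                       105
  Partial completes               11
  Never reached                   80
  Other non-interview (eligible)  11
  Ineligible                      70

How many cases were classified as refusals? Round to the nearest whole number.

COOP1 = 105 / D = 0.439
D = 105 / 0.439 = 239.2
Remaining denominator categories sum to 127
refusals = 239.2 − 127 ≈ 112

112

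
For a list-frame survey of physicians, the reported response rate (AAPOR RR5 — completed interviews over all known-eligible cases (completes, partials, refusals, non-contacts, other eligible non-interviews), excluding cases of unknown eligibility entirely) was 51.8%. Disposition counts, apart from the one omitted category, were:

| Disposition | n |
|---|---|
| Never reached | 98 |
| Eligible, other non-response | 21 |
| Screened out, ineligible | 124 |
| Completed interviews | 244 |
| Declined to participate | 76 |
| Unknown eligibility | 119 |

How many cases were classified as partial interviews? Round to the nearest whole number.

32

RR5 = 244 / D = 0.518
D = 244 / 0.518 = 471.0
Remaining denominator categories sum to 439
partial interviews = 471.0 − 439 ≈ 32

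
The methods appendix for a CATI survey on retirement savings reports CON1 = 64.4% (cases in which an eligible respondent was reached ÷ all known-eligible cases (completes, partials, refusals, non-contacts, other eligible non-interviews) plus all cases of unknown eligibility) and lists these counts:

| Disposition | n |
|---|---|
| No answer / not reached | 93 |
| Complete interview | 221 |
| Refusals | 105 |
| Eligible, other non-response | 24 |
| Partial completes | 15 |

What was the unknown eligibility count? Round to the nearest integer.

Numerator: 221 + 15 + 105 + 24 = 365
CON1 = 365 / D = 0.644
D = 365 / 0.644 = 566.8
Rest of base = 458
unknown eligibility = 566.8 − 458 ≈ 109

109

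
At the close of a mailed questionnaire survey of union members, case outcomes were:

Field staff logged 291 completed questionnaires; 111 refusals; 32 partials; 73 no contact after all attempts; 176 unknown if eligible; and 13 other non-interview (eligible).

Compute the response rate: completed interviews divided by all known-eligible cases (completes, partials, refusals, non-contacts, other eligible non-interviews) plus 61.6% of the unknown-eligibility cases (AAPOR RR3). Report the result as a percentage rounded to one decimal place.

Num: 291
Known eligible: 291 + 32 + 111 + 73 + 13 = 520
e × U: 0.6160 × 176 = 108.42
Denom: 520 + 108.42 = 628.42
RR3 = 291 / 628.42 = 0.4631

46.3%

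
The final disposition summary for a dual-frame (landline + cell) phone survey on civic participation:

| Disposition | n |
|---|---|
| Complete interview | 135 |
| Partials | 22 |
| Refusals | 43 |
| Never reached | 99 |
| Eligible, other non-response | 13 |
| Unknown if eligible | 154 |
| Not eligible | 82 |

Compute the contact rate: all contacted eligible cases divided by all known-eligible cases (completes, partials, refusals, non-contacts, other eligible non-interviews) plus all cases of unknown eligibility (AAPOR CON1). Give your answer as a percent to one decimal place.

45.7%

Numerator = 135 + 22 + 43 + 13 = 213
Denom = 135 + 22 + 43 + 99 + 13 + 154 = 466
CON1 = 213 / 466 = 0.4571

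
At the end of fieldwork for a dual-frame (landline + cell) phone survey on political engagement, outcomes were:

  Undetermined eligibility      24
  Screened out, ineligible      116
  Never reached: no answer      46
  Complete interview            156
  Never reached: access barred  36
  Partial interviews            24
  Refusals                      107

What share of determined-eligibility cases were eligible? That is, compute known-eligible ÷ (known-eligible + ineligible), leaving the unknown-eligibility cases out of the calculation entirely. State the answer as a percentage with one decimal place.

Non-contacts = 46 + 36 = 82
Eligible (known) = 156 + 24 + 107 + 82 = 369
e = 369 / (369 + 116) = 369 / 485 = 0.7608

76.1%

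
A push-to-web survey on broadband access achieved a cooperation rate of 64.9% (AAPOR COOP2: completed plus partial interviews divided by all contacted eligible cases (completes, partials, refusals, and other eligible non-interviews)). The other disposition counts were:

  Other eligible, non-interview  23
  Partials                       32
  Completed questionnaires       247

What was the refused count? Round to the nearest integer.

Top: 247 + 32 = 279
COOP2 = 279 / D = 0.649
D = 279 / 0.649 = 429.9
Remaining denominator categories sum to 302
refused = 429.9 − 302 ≈ 128

128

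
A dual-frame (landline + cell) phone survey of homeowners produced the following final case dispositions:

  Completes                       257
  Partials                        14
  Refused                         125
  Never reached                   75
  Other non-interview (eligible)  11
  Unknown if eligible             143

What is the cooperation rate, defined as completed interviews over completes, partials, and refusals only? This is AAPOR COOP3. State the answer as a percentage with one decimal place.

64.9%

Numerator = 257
Denom = 257 + 14 + 125 = 396
COOP3 = 257 / 396 = 0.6490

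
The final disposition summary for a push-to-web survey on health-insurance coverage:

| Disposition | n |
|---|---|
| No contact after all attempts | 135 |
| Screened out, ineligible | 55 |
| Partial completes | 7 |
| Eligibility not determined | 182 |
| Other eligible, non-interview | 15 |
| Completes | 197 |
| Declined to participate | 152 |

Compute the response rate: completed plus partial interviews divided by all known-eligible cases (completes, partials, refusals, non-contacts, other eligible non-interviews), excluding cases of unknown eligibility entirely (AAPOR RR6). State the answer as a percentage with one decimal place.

Num → 197 + 7 = 204
Base → 197 + 7 + 152 + 135 + 15 = 506
RR6 = 204 / 506 = 0.4032

40.3%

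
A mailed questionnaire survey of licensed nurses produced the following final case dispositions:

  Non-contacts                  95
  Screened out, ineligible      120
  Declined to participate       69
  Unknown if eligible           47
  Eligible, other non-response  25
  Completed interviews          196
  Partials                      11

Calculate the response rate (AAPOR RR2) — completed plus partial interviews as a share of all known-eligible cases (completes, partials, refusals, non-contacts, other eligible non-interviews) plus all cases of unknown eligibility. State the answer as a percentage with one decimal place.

46.7%

Num: 196 + 11 = 207
Denom: 196 + 11 + 69 + 95 + 25 + 47 = 443
RR2 = 207 / 443 = 0.4673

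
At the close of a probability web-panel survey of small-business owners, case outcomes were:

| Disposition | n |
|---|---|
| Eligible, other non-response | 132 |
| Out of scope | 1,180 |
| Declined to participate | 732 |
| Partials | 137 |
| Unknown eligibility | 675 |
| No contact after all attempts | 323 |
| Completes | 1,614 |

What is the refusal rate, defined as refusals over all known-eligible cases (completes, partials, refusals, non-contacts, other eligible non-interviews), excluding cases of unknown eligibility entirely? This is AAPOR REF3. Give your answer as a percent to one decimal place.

Num → 732
Denominator → 1614 + 137 + 732 + 323 + 132 = 2938
REF3 = 732 / 2938 = 0.2491

24.9%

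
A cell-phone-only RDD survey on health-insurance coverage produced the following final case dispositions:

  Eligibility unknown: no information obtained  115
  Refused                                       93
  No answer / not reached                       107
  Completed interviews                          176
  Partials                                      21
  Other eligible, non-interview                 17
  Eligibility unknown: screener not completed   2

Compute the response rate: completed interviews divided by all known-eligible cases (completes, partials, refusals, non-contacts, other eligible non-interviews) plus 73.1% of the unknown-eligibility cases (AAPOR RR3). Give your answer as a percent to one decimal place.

35.2%

Eligibility not determined = 2 + 115 = 117
Num: 176
Known eligible: 176 + 21 + 93 + 107 + 17 = 414
Eligible share of unknowns: 0.7310 × 117 = 85.53
Base: 414 + 85.53 = 499.53
RR3 = 176 / 499.53 = 0.3523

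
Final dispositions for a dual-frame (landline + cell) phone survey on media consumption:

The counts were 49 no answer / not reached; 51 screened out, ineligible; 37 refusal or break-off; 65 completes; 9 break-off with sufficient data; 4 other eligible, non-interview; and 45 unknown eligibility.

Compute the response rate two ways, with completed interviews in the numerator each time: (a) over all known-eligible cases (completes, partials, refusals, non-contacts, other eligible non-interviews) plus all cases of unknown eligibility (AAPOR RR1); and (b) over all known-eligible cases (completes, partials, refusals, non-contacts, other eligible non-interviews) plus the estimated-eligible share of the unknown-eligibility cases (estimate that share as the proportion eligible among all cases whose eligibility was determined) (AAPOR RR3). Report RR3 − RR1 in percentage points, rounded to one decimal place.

1.7

Num = 65
Denominator = 65 + 9 + 37 + 49 + 4 + 45 = 209
RR1 = 65 / 209 = 0.3110
Known eligible = 65 + 9 + 37 + 49 + 4 = 164
e = 164 / (164 + 51) = 164 / 215 = 0.7628
Estimated eligible among unknowns = 0.7628 × 45 = 34.33
Denominator = 164 + 34.33 = 198.33
RR3 = 65 / 198.33 = 0.3277
Difference = 32.77 − 31.10 = 1.67 percentage points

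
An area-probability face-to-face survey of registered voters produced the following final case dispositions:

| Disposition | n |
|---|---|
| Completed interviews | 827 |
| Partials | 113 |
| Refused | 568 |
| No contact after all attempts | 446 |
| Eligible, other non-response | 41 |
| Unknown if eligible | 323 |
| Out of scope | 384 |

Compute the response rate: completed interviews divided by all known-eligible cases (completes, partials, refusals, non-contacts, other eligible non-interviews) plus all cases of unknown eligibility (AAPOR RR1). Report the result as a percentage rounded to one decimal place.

Num → 827
Denominator → 827 + 113 + 568 + 446 + 41 + 323 = 2318
RR1 = 827 / 2318 = 0.3568

35.7%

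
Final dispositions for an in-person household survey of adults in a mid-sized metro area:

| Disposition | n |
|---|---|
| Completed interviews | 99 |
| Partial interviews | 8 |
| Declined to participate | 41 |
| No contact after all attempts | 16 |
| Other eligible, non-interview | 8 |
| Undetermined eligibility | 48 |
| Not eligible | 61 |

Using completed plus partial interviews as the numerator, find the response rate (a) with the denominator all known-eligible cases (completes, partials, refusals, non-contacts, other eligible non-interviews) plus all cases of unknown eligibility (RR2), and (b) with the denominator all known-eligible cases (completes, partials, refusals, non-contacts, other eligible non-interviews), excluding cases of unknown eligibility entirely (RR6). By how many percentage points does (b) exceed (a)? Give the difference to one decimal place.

13.6

Num → 99 + 8 = 107
Base → 99 + 8 + 41 + 16 + 8 + 48 = 220
RR2 = 107 / 220 = 0.4864
Base → 99 + 8 + 41 + 16 + 8 = 172
RR6 = 107 / 172 = 0.6221
Difference = 62.21 − 48.64 = 13.57 percentage points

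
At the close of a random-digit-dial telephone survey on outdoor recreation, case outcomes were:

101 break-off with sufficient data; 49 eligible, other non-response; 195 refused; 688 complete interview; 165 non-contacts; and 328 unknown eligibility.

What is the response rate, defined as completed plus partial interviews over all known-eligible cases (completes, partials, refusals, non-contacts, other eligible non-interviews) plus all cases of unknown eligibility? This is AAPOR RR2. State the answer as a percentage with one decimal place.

51.7%

Numerator = 688 + 101 = 789
Denom = 688 + 101 + 195 + 165 + 49 + 328 = 1526
RR2 = 789 / 1526 = 0.5170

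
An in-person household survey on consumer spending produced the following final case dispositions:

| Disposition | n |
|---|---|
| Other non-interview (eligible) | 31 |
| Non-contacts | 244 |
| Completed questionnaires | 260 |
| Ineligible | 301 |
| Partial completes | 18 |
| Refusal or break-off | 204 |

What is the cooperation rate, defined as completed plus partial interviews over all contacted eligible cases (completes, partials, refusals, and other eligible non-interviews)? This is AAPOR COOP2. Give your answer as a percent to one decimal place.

54.2%

Numerator → 260 + 18 = 278
Base → 260 + 18 + 204 + 31 = 513
COOP2 = 278 / 513 = 0.5419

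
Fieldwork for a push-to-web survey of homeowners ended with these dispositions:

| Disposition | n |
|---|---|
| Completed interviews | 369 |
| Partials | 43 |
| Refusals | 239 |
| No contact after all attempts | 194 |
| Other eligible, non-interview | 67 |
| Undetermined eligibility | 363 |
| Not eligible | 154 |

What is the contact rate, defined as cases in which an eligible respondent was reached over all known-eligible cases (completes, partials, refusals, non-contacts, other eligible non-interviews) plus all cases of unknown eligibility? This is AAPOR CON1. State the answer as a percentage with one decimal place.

56.3%

Top = 369 + 43 + 239 + 67 = 718
Base = 369 + 43 + 239 + 194 + 67 + 363 = 1275
CON1 = 718 / 1275 = 0.5631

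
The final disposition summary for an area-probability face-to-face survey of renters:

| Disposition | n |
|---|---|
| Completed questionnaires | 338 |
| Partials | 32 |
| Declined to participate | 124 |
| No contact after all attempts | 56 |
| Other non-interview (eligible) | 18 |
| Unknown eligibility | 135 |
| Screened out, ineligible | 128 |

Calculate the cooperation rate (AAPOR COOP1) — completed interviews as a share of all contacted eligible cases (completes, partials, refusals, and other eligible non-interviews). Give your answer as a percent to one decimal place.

66.0%

Num = 338
Base = 338 + 32 + 124 + 18 = 512
COOP1 = 338 / 512 = 0.6602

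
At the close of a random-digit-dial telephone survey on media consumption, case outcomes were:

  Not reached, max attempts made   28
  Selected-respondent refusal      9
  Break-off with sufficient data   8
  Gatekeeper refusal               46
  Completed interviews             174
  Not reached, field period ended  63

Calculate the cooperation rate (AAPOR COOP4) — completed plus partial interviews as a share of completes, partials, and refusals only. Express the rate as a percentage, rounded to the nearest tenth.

76.8%

Refusals = 46 + 9 = 55
Non-contacts = 63 + 28 = 91
Num = 174 + 8 = 182
Denom = 174 + 8 + 55 = 237
COOP4 = 182 / 237 = 0.7679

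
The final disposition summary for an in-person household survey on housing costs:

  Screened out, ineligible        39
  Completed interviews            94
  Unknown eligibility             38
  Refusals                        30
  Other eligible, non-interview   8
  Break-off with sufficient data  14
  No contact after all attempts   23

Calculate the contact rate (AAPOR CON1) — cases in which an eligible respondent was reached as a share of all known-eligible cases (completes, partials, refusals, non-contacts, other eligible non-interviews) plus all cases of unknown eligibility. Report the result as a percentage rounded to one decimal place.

70.5%

Top: 94 + 14 + 30 + 8 = 146
Denom: 94 + 14 + 30 + 23 + 8 + 38 = 207
CON1 = 146 / 207 = 0.7053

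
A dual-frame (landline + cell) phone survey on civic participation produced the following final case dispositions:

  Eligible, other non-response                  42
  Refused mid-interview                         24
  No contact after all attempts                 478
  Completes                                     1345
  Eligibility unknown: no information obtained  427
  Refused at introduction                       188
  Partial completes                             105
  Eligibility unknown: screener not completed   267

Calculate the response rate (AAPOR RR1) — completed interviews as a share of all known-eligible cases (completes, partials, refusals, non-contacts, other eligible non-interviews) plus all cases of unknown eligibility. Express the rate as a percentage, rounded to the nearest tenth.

46.8%

Refusal or break-off = 188 + 24 = 212
Eligibility not determined = 267 + 427 = 694
Num → 1345
Denom → 1345 + 105 + 212 + 478 + 42 + 694 = 2876
RR1 = 1345 / 2876 = 0.4677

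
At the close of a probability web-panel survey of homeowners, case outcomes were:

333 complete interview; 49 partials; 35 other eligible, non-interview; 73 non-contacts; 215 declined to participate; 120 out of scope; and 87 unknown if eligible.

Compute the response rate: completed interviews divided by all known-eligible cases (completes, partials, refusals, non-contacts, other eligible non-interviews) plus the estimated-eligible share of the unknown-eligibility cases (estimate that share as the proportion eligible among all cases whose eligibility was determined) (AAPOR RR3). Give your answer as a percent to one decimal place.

Numerator → 333
Determined eligible → 333 + 49 + 215 + 73 + 35 = 705
e = 705 / (705 + 120) = 705 / 825 = 0.8545
e × U → 0.8545 × 87 = 74.34
Base → 705 + 74.34 = 779.34
RR3 = 333 / 779.34 = 0.4273

42.7%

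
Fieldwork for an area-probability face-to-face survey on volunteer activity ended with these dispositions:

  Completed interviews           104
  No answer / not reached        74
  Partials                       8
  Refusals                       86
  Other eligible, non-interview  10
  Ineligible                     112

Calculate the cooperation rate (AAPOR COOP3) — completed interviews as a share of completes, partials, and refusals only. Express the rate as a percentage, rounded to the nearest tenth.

Num → 104
Denom → 104 + 8 + 86 = 198
COOP3 = 104 / 198 = 0.5253

52.5%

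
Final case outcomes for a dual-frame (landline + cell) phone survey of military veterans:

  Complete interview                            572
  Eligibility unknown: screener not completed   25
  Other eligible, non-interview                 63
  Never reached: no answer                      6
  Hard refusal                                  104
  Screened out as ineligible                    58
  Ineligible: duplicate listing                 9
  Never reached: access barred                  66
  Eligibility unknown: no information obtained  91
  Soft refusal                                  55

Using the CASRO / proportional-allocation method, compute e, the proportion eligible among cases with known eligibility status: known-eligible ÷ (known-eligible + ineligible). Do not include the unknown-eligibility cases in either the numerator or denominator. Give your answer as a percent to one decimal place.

92.8%

Refusals = 104 + 55 = 159
No contact after all attempts = 6 + 66 = 72
Undetermined eligibility = 25 + 91 = 116
Out of scope = 58 + 9 = 67
Determined eligible → 572 + 159 + 72 + 63 = 866
e = 866 / (866 + 67) = 866 / 933 = 0.9282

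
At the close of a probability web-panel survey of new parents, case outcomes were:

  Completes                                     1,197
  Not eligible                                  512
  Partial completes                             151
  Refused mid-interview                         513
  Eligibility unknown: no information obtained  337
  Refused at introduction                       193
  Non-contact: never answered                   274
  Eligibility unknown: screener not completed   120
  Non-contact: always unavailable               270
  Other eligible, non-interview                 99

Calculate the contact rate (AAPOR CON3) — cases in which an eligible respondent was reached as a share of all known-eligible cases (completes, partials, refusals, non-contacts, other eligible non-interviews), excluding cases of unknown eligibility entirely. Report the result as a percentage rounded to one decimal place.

79.8%

Refusals = 193 + 513 = 706
No answer / not reached = 274 + 270 = 544
Unknown if eligible = 120 + 337 = 457
Top → 1197 + 151 + 706 + 99 = 2153
Base → 1197 + 151 + 706 + 544 + 99 = 2697
CON3 = 2153 / 2697 = 0.7983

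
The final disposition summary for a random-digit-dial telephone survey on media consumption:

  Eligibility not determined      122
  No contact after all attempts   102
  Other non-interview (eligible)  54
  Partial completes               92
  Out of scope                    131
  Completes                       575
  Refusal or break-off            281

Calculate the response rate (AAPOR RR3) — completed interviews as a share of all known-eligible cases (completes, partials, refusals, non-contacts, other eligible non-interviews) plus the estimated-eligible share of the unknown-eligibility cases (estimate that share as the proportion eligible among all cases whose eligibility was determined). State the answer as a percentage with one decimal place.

Numerator → 575
Known eligible → 575 + 92 + 281 + 102 + 54 = 1104
e = 1104 / (1104 + 131) = 1104 / 1235 = 0.8939
Estimated eligible among unknowns → 0.8939 × 122 = 109.06
Base → 1104 + 109.06 = 1213.06
RR3 = 575 / 1213.06 = 0.4740

47.4%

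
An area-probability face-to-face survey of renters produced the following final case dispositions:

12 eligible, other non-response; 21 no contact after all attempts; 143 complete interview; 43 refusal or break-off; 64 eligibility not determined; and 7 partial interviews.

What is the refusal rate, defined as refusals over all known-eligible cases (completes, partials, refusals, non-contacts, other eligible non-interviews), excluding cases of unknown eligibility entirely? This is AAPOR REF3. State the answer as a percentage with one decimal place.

19.0%

Numerator → 43
Denom → 143 + 7 + 43 + 21 + 12 = 226
REF3 = 43 / 226 = 0.1903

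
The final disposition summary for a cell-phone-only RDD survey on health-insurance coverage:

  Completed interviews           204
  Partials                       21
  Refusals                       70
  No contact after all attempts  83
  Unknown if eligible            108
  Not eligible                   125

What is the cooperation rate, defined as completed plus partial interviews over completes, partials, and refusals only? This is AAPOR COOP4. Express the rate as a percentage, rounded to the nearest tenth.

76.3%

Top: 204 + 21 = 225
Denominator: 204 + 21 + 70 = 295
COOP4 = 225 / 295 = 0.7627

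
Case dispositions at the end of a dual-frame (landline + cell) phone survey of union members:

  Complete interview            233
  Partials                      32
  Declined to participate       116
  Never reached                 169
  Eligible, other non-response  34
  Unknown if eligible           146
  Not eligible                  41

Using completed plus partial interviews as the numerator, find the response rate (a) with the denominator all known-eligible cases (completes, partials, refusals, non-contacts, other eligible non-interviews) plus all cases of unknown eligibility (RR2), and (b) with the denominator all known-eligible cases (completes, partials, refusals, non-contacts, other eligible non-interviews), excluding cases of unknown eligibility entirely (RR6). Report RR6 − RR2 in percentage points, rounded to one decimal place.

Top → 233 + 32 = 265
Base → 233 + 32 + 116 + 169 + 34 + 146 = 730
RR2 = 265 / 730 = 0.3630
Base → 233 + 32 + 116 + 169 + 34 = 584
RR6 = 265 / 584 = 0.4538
Difference = 45.38 − 36.30 = 9.08 percentage points

9.1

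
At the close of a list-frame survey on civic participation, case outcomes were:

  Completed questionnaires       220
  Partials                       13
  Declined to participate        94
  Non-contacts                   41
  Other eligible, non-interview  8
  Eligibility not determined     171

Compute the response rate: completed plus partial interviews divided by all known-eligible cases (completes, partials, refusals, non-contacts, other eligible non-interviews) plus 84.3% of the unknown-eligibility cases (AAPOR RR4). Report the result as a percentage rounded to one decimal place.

Num = 220 + 13 = 233
Determined eligible = 220 + 13 + 94 + 41 + 8 = 376
e × U = 0.8430 × 171 = 144.15
Denominator = 376 + 144.15 = 520.15
RR4 = 233 / 520.15 = 0.4479

44.8%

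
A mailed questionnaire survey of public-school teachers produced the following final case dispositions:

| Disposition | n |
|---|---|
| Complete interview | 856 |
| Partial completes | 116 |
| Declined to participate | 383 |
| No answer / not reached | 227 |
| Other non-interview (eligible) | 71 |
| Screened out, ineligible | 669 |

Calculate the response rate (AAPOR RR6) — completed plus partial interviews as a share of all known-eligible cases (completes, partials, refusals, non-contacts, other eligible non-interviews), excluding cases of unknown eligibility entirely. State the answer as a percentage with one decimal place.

Numerator → 856 + 116 = 972
Denominator → 856 + 116 + 383 + 227 + 71 = 1653
RR6 = 972 / 1653 = 0.5880

58.8%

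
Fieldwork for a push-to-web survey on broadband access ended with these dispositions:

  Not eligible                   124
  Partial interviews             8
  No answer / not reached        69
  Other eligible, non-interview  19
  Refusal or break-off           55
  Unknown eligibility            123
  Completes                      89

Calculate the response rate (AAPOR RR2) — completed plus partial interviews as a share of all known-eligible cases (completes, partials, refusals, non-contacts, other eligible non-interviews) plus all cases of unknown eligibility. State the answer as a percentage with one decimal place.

Num → 89 + 8 = 97
Denominator → 89 + 8 + 55 + 69 + 19 + 123 = 363
RR2 = 97 / 363 = 0.2672

26.7%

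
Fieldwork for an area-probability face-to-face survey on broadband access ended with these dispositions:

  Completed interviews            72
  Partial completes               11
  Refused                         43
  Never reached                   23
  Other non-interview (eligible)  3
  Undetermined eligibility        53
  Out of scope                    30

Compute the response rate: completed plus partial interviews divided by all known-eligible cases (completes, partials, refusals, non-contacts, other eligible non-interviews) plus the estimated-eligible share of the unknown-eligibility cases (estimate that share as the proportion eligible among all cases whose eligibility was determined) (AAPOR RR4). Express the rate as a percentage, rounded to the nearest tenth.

Top: 72 + 11 = 83
Determined eligible: 72 + 11 + 43 + 23 + 3 = 152
e = 152 / (152 + 30) = 152 / 182 = 0.8352
Eligible share of unknowns: 0.8352 × 53 = 44.27
Denominator: 152 + 44.27 = 196.27
RR4 = 83 / 196.27 = 0.4229

42.3%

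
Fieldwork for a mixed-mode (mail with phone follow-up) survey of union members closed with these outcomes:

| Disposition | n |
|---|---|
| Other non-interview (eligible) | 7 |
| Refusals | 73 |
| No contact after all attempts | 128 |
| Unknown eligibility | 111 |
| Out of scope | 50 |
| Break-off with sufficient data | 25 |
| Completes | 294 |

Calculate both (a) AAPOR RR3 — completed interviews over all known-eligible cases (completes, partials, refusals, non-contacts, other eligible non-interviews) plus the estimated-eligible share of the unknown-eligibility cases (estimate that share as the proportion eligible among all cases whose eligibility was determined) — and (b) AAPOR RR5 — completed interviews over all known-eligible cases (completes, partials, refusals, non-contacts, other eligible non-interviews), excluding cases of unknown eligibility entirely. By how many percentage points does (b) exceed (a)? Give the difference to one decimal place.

Numerator = 294
Eligible (known) = 294 + 25 + 73 + 128 + 7 = 527
e = 527 / (527 + 50) = 527 / 577 = 0.9133
Estimated eligible among unknowns = 0.9133 × 111 = 101.38
Base = 527 + 101.38 = 628.38
RR3 = 294 / 628.38 = 0.4679
Base = 294 + 25 + 73 + 128 + 7 = 527
RR5 = 294 / 527 = 0.5579
Difference = 55.79 − 46.79 = 9.00 percentage points

9.0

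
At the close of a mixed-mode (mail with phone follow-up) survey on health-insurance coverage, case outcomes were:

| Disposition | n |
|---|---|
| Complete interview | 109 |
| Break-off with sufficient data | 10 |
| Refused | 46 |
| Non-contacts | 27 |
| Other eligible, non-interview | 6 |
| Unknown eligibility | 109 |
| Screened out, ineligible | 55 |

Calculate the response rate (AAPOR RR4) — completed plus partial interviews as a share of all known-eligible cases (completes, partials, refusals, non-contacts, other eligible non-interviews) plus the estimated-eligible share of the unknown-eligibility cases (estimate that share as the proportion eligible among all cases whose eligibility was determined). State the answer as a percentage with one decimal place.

Numerator → 109 + 10 = 119
Eligible (known) → 109 + 10 + 46 + 27 + 6 = 198
e = 198 / (198 + 55) = 198 / 253 = 0.7826
Eligible share of unknowns → 0.7826 × 109 = 85.30
Denominator → 198 + 85.30 = 283.30
RR4 = 119 / 283.30 = 0.4200

42.0%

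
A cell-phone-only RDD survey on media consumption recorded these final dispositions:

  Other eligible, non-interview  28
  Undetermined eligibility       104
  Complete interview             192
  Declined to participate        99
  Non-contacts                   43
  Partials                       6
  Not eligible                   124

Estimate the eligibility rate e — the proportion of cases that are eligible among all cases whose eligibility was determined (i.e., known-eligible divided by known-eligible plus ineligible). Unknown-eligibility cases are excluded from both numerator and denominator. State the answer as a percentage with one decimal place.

Determined eligible: 192 + 6 + 99 + 43 + 28 = 368
e = 368 / (368 + 124) = 368 / 492 = 0.7480

74.8%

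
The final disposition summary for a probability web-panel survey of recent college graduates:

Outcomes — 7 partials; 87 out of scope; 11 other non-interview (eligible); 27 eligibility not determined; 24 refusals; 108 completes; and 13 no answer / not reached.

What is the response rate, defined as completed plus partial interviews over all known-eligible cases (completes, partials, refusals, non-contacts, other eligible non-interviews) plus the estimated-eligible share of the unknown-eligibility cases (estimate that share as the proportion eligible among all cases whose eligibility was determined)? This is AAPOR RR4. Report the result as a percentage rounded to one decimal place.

63.7%

Numerator → 108 + 7 = 115
Determined eligible → 108 + 7 + 24 + 13 + 11 = 163
e = 163 / (163 + 87) = 163 / 250 = 0.6520
e × U → 0.6520 × 27 = 17.60
Denom → 163 + 17.60 = 180.60
RR4 = 115 / 180.60 = 0.6368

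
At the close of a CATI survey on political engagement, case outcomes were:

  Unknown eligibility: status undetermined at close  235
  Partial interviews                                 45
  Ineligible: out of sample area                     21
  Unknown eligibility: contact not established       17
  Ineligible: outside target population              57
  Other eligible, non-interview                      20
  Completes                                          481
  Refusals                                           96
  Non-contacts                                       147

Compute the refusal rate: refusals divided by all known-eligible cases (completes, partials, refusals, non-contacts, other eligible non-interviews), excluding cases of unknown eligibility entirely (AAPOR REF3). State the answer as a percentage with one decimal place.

Unknown if eligible = 17 + 235 = 252
Ineligible = 57 + 21 = 78
Numerator → 96
Denominator → 481 + 45 + 96 + 147 + 20 = 789
REF3 = 96 / 789 = 0.1217

12.2%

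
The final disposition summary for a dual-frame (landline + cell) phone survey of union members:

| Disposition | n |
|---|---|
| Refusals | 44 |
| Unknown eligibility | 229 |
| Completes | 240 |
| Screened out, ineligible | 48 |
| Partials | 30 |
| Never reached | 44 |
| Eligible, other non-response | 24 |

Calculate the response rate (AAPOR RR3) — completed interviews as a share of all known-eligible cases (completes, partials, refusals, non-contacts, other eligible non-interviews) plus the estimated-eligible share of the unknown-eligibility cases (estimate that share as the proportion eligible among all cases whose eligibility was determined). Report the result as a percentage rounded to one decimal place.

Num = 240
Known eligible = 240 + 30 + 44 + 44 + 24 = 382
e = 382 / (382 + 48) = 382 / 430 = 0.8884
Eligible share of unknowns = 0.8884 × 229 = 203.44
Denom = 382 + 203.44 = 585.44
RR3 = 240 / 585.44 = 0.4099

41.0%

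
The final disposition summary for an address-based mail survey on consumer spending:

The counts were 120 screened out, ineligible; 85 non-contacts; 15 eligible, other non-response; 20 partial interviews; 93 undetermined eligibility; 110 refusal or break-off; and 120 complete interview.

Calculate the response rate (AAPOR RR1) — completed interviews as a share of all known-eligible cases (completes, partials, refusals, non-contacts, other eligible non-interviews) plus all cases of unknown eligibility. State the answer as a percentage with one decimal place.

27.1%

Numerator: 120
Denominator: 120 + 20 + 110 + 85 + 15 + 93 = 443
RR1 = 120 / 443 = 0.2709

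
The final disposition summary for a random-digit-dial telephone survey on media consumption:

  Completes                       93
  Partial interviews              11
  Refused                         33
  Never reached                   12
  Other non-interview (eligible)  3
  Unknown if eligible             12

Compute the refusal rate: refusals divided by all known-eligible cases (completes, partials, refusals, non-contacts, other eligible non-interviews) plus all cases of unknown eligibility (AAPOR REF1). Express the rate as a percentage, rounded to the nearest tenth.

20.1%

Top: 33
Denom: 93 + 11 + 33 + 12 + 3 + 12 = 164
REF1 = 33 / 164 = 0.2012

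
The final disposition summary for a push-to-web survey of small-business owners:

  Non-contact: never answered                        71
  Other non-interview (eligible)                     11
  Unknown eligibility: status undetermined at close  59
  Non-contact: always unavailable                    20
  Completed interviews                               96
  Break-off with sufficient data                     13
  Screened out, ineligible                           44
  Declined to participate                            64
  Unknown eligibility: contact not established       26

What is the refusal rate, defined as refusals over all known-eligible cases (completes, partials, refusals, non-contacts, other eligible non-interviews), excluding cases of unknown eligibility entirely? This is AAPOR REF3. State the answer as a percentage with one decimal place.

No contact after all attempts = 71 + 20 = 91
Unknown if eligible = 26 + 59 = 85
Top: 64
Denom: 96 + 13 + 64 + 91 + 11 = 275
REF3 = 64 / 275 = 0.2327

23.3%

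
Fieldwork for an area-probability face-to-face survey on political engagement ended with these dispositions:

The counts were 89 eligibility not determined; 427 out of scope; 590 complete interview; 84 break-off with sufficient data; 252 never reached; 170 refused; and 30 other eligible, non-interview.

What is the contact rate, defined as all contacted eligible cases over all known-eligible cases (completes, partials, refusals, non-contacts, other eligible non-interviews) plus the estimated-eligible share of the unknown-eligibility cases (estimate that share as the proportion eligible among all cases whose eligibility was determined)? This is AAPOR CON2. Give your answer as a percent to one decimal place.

Numerator → 590 + 84 + 170 + 30 = 874
Determined eligible → 590 + 84 + 170 + 252 + 30 = 1126
e = 1126 / (1126 + 427) = 1126 / 1553 = 0.7250
Estimated eligible among unknowns → 0.7250 × 89 = 64.52
Base → 1126 + 64.52 = 1190.52
CON2 = 874 / 1190.52 = 0.7341

73.4%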